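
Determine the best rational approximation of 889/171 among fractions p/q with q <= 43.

26/5

Expand x = 889/171 as a continued fraction with the Euclidean algorithm:
  889 = 5*171 + 34, so a_0 = 5.
  171 = 5*34 + 1, so a_1 = 5.
  34 = 34*1 + 0, so a_2 = 34.
so x = [5; 5, 34].
Convergents (p_i = a_i*p_{i-1} + p_{i-2}, q_i = a_i*q_{i-1} + q_{i-2} with p_{-2}=0, p_{-1}=1, q_{-2}=1, q_{-1}=0), until the denominator exceeds 43:
  i=0: a_0=5, p_0 = 5*1 + 0 = 5, q_0 = 5*0 + 1 = 1.
  i=1: a_1=5, p_1 = 5*5 + 1 = 26, q_1 = 5*1 + 0 = 5.
  i=2: a_2=34, p_2 = 34*26 + 5 = 889, q_2 = 34*5 + 1 = 171.
q_2 = 171 > 43, so the last convergent with denominator <= 43 is p_1/q_1 = 26/5.
The closest fraction with denominator <= 43 is either p_1/q_1 or the intermediate fraction (k*p_1 + p_0)/(k*q_1 + q_0) with the largest k >= 1 whose denominator stays <= 43; these approach x as k grows, and every other convergent or intermediate fraction in range is farther away.
Largest k: floor((43 - q_0)/q_1) = floor((43 - 1)/5) = 8.
That gives (8*26 + 5)/(8*5 + 1) = 213/41.
Compare the errors: |x - 26/5| = |889*5 - 26*171|/(171*5) = 1/855, and |x - 213/41| = |889*41 - 213*171|/(171*41) = 26/7011.
Cross-multiplying, 1*7011 = 7011 < 22230 = 26*855, so 1/855 is smaller: the convergent 26/5 is closer to x than 213/41.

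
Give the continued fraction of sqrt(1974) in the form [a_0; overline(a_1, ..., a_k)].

Write x_i = (sqrt(1974) + m_i)/d_i with (m_0, d_0) = (0, 1). a_0 = floor(sqrt(1974)) = 44, since 44^2 = 1936 <= 1974 < 2025 = 45^2.
Iterate m_{i+1} = d_i*a_i - m_i, d_{i+1} = (1974 - m_{i+1}^2)/d_i, a_{i+1} = floor((a_0 + m_{i+1})/d_{i+1}):
  m_1 = 1*44 - 0 = 44, d_1 = (1974 - 44^2)/1 = 38/1 = 38, a_1 = floor((44 + 44)/38) = 2.
  m_2 = 38*2 - 44 = 32, d_2 = (1974 - 32^2)/38 = 950/38 = 25, a_2 = floor((44 + 32)/25) = 3.
  m_3 = 25*3 - 32 = 43, d_3 = (1974 - 43^2)/25 = 125/25 = 5, a_3 = floor((44 + 43)/5) = 17.
  m_4 = 5*17 - 43 = 42, d_4 = (1974 - 42^2)/5 = 210/5 = 42, a_4 = floor((44 + 42)/42) = 2.
  m_5 = 42*2 - 42 = 42, d_5 = (1974 - 42^2)/42 = 210/42 = 5, a_5 = floor((44 + 42)/5) = 17.
  m_6 = 5*17 - 42 = 43, d_6 = (1974 - 43^2)/5 = 125/5 = 25, a_6 = floor((44 + 43)/25) = 3.
  m_7 = 25*3 - 43 = 32, d_7 = (1974 - 32^2)/25 = 950/25 = 38, a_7 = floor((44 + 32)/38) = 2.
  m_8 = 38*2 - 32 = 44, d_8 = (1974 - 44^2)/38 = 38/38 = 1, a_8 = floor((44 + 44)/1) = 88.
  m_9 = 1*88 - 44 = 44, d_9 = (1974 - 44^2)/1 = 38/1 = 38: (m_9, d_9) = (m_1, d_1) = (44, 38), so from here the quotients repeat a_1, ..., a_8; the period length is 8.
Hence the expansion of sqrt(1974) is a_0 = 44 followed by the repeating block 2, 3, 17, 2, 17, 3, 2, 88 (period 8).

[44; overline(2, 3, 17, 2, 17, 3, 2, 88)]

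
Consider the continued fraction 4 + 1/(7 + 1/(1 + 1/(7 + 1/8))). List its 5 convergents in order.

Using the convergent recurrence p_i = a_i*p_{i-1} + p_{i-2}, q_i = a_i*q_{i-1} + q_{i-2} with p_{-2}=0, p_{-1}=1, q_{-2}=1, q_{-1}=0:
  i=0: a_0=4, p_0 = 4*1 + 0 = 4, q_0 = 4*0 + 1 = 1.
  i=1: a_1=7, p_1 = 7*4 + 1 = 29, q_1 = 7*1 + 0 = 7.
  i=2: a_2=1, p_2 = 1*29 + 4 = 33, q_2 = 1*7 + 1 = 8.
  i=3: a_3=7, p_3 = 7*33 + 29 = 260, q_3 = 7*8 + 7 = 63.
  i=4: a_4=8, p_4 = 8*260 + 33 = 2113, q_4 = 8*63 + 8 = 512.

4/1, 29/7, 33/8, 260/63, 2113/512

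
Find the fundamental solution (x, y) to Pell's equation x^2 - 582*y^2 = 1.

First expand sqrt(582) as a continued fraction. With x_i = (sqrt(582) + m_i)/d_i and (m_0, d_0) = (0, 1): a_0 = floor(sqrt(582)) = 24, since 24^2 = 576 <= 582 < 625 = 25^2.
Iterate m_{i+1} = d_i*a_i - m_i, d_{i+1} = (582 - m_{i+1}^2)/d_i, a_{i+1} = floor((a_0 + m_{i+1})/d_{i+1}):
  m_1 = 1*24 - 0 = 24, d_1 = (582 - 24^2)/1 = 6/1 = 6, a_1 = floor((24 + 24)/6) = 8.
  m_2 = 6*8 - 24 = 24, d_2 = (582 - 24^2)/6 = 6/6 = 1, a_2 = floor((24 + 24)/1) = 48.
  m_3 = 1*48 - 24 = 24, d_3 = (582 - 24^2)/1 = 6/1 = 6: (m_3, d_3) = (m_1, d_1) = (24, 6), so from here the quotients repeat a_1, a_2; the period length is 2.
So sqrt(582) = [24; (8, 48)] with period length k = 2.
k is even, so the fundamental solution of x^2 - 582y^2 = 1 is (p_{k-1}, q_{k-1}) = (p_1, q_1); compute convergents through index 1.
Convergents (p_i = a_i*p_{i-1} + p_{i-2}, q_i = a_i*q_{i-1} + q_{i-2} with p_{-2}=0, p_{-1}=1, q_{-2}=1, q_{-1}=0):
  i=0: a_0=24, p_0 = 24*1 + 0 = 24, q_0 = 24*0 + 1 = 1.
  i=1: a_1=8, p_1 = 8*24 + 1 = 193, q_1 = 8*1 + 0 = 8.
Check: 193^2 - 582*8^2 = 37249 - 37248 = 1, so (x, y) = (193, 8) solves the equation, and by the theorem it is the least positive solution.

(x, y) = (193, 8)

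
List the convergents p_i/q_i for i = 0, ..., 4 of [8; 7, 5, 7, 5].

Using the convergent recurrence p_i = a_i*p_{i-1} + p_{i-2}, q_i = a_i*q_{i-1} + q_{i-2} with p_{-2}=0, p_{-1}=1, q_{-2}=1, q_{-1}=0:
  i=0: a_0=8, p_0 = 8*1 + 0 = 8, q_0 = 8*0 + 1 = 1.
  i=1: a_1=7, p_1 = 7*8 + 1 = 57, q_1 = 7*1 + 0 = 7.
  i=2: a_2=5, p_2 = 5*57 + 8 = 293, q_2 = 5*7 + 1 = 36.
  i=3: a_3=7, p_3 = 7*293 + 57 = 2108, q_3 = 7*36 + 7 = 259.
  i=4: a_4=5, p_4 = 5*2108 + 293 = 10833, q_4 = 5*259 + 36 = 1331.

8/1, 57/7, 293/36, 2108/259, 10833/1331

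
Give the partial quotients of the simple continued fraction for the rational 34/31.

Run the Euclidean algorithm on 34 and 31; the successive quotients are the partial quotients a_0, a_1, ... (each step inverts the fractional part left over by the previous one):
  34 = 1*31 + 3, so a_0 = 1.
  31 = 10*3 + 1, so a_1 = 10.
  3 = 3*1 + 0, so a_2 = 3.
The remainder reaches 0 after 3 divisions, so the expansion has 3 partial quotients, read off in order.

[1; 10, 3]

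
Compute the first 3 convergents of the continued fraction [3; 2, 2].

3/1, 7/2, 17/5

Using the convergent recurrence p_i = a_i*p_{i-1} + p_{i-2}, q_i = a_i*q_{i-1} + q_{i-2} with p_{-2}=0, p_{-1}=1, q_{-2}=1, q_{-1}=0:
  i=0: a_0=3, p_0 = 3*1 + 0 = 3, q_0 = 3*0 + 1 = 1.
  i=1: a_1=2, p_1 = 2*3 + 1 = 7, q_1 = 2*1 + 0 = 2.
  i=2: a_2=2, p_2 = 2*7 + 3 = 17, q_2 = 2*2 + 1 = 5.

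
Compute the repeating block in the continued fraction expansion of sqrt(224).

Write x_i = (sqrt(224) + m_i)/d_i with (m_0, d_0) = (0, 1). a_0 = floor(sqrt(224)) = 14, since 14^2 = 196 <= 224 < 225 = 15^2.
Iterate m_{i+1} = d_i*a_i - m_i, d_{i+1} = (224 - m_{i+1}^2)/d_i, a_{i+1} = floor((a_0 + m_{i+1})/d_{i+1}):
  m_1 = 1*14 - 0 = 14, d_1 = (224 - 14^2)/1 = 28/1 = 28, a_1 = floor((14 + 14)/28) = 1.
  m_2 = 28*1 - 14 = 14, d_2 = (224 - 14^2)/28 = 28/28 = 1, a_2 = floor((14 + 14)/1) = 28.
  m_3 = 1*28 - 14 = 14, d_3 = (224 - 14^2)/1 = 28/1 = 28: (m_3, d_3) = (m_1, d_1) = (14, 28), so from here the quotients repeat a_1, a_2; the period length is 2.
Hence the expansion of sqrt(224) is a_0 = 14 followed by the repeating block 1, 28 (period 2).

[14; (1, 28)]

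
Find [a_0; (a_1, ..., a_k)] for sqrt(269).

[16; (2, 2, 32)]

Write x_i = (sqrt(269) + m_i)/d_i with (m_0, d_0) = (0, 1). a_0 = floor(sqrt(269)) = 16, since 16^2 = 256 <= 269 < 289 = 17^2.
Iterate m_{i+1} = d_i*a_i - m_i, d_{i+1} = (269 - m_{i+1}^2)/d_i, a_{i+1} = floor((a_0 + m_{i+1})/d_{i+1}):
  m_1 = 1*16 - 0 = 16, d_1 = (269 - 16^2)/1 = 13/1 = 13, a_1 = floor((16 + 16)/13) = 2.
  m_2 = 13*2 - 16 = 10, d_2 = (269 - 10^2)/13 = 169/13 = 13, a_2 = floor((16 + 10)/13) = 2.
  m_3 = 13*2 - 10 = 16, d_3 = (269 - 16^2)/13 = 13/13 = 1, a_3 = floor((16 + 16)/1) = 32.
  m_4 = 1*32 - 16 = 16, d_4 = (269 - 16^2)/1 = 13/1 = 13: (m_4, d_4) = (m_1, d_1) = (16, 13), so from here the quotients repeat a_1, ..., a_3; the period length is 3.
Hence the expansion of sqrt(269) is a_0 = 16 followed by the repeating block 2, 2, 32 (period 3).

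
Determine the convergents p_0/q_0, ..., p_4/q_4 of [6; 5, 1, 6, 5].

6/1, 31/5, 37/6, 253/41, 1302/211

Using the convergent recurrence p_i = a_i*p_{i-1} + p_{i-2}, q_i = a_i*q_{i-1} + q_{i-2} with p_{-2}=0, p_{-1}=1, q_{-2}=1, q_{-1}=0:
  i=0: a_0=6, p_0 = 6*1 + 0 = 6, q_0 = 6*0 + 1 = 1.
  i=1: a_1=5, p_1 = 5*6 + 1 = 31, q_1 = 5*1 + 0 = 5.
  i=2: a_2=1, p_2 = 1*31 + 6 = 37, q_2 = 1*5 + 1 = 6.
  i=3: a_3=6, p_3 = 6*37 + 31 = 253, q_3 = 6*6 + 5 = 41.
  i=4: a_4=5, p_4 = 5*253 + 37 = 1302, q_4 = 5*41 + 6 = 211.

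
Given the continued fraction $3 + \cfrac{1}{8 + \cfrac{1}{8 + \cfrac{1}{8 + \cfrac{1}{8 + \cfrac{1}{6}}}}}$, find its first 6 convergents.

Using the convergent recurrence p_i = a_i*p_{i-1} + p_{i-2}, q_i = a_i*q_{i-1} + q_{i-2} with p_{-2}=0, p_{-1}=1, q_{-2}=1, q_{-1}=0:
  i=0: a_0=3, p_0 = 3*1 + 0 = 3, q_0 = 3*0 + 1 = 1.
  i=1: a_1=8, p_1 = 8*3 + 1 = 25, q_1 = 8*1 + 0 = 8.
  i=2: a_2=8, p_2 = 8*25 + 3 = 203, q_2 = 8*8 + 1 = 65.
  i=3: a_3=8, p_3 = 8*203 + 25 = 1649, q_3 = 8*65 + 8 = 528.
  i=4: a_4=8, p_4 = 8*1649 + 203 = 13395, q_4 = 8*528 + 65 = 4289.
  i=5: a_5=6, p_5 = 6*13395 + 1649 = 82019, q_5 = 6*4289 + 528 = 26262.

3/1, 25/8, 203/65, 1649/528, 13395/4289, 82019/26262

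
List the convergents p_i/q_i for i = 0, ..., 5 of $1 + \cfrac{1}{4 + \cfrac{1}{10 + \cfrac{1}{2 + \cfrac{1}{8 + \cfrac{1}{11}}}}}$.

1/1, 5/4, 51/41, 107/86, 907/729, 10084/8105

Using the convergent recurrence p_i = a_i*p_{i-1} + p_{i-2}, q_i = a_i*q_{i-1} + q_{i-2} with p_{-2}=0, p_{-1}=1, q_{-2}=1, q_{-1}=0:
  i=0: a_0=1, p_0 = 1*1 + 0 = 1, q_0 = 1*0 + 1 = 1.
  i=1: a_1=4, p_1 = 4*1 + 1 = 5, q_1 = 4*1 + 0 = 4.
  i=2: a_2=10, p_2 = 10*5 + 1 = 51, q_2 = 10*4 + 1 = 41.
  i=3: a_3=2, p_3 = 2*51 + 5 = 107, q_3 = 2*41 + 4 = 86.
  i=4: a_4=8, p_4 = 8*107 + 51 = 907, q_4 = 8*86 + 41 = 729.
  i=5: a_5=11, p_5 = 11*907 + 107 = 10084, q_5 = 11*729 + 86 = 8105.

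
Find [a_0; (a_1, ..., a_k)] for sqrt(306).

[17; (2, 34)]

Write x_i = (sqrt(306) + m_i)/d_i with (m_0, d_0) = (0, 1). a_0 = floor(sqrt(306)) = 17, since 17^2 = 289 <= 306 < 324 = 18^2.
Iterate m_{i+1} = d_i*a_i - m_i, d_{i+1} = (306 - m_{i+1}^2)/d_i, a_{i+1} = floor((a_0 + m_{i+1})/d_{i+1}):
  m_1 = 1*17 - 0 = 17, d_1 = (306 - 17^2)/1 = 17/1 = 17, a_1 = floor((17 + 17)/17) = 2.
  m_2 = 17*2 - 17 = 17, d_2 = (306 - 17^2)/17 = 17/17 = 1, a_2 = floor((17 + 17)/1) = 34.
  m_3 = 1*34 - 17 = 17, d_3 = (306 - 17^2)/1 = 17/1 = 17: (m_3, d_3) = (m_1, d_1) = (17, 17), so from here the quotients repeat a_1, a_2; the period length is 2.
Hence the expansion of sqrt(306) is a_0 = 17 followed by the repeating block 2, 34 (period 2).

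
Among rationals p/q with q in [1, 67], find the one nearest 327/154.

Expand x = 327/154 as a continued fraction with the Euclidean algorithm:
  327 = 2*154 + 19, so a_0 = 2.
  154 = 8*19 + 2, so a_1 = 8.
  19 = 9*2 + 1, so a_2 = 9.
  2 = 2*1 + 0, so a_3 = 2.
so x = [2; 8, 9, 2].
Convergents (p_i = a_i*p_{i-1} + p_{i-2}, q_i = a_i*q_{i-1} + q_{i-2} with p_{-2}=0, p_{-1}=1, q_{-2}=1, q_{-1}=0), until the denominator exceeds 67:
  i=0: a_0=2, p_0 = 2*1 + 0 = 2, q_0 = 2*0 + 1 = 1.
  i=1: a_1=8, p_1 = 8*2 + 1 = 17, q_1 = 8*1 + 0 = 8.
  i=2: a_2=9, p_2 = 9*17 + 2 = 155, q_2 = 9*8 + 1 = 73.
q_2 = 73 > 67, so the last convergent with denominator <= 67 is p_1/q_1 = 17/8.
The closest fraction with denominator <= 67 is either p_1/q_1 or the intermediate fraction (k*p_1 + p_0)/(k*q_1 + q_0) with the largest k >= 1 whose denominator stays <= 67; these approach x as k grows, and every other convergent or intermediate fraction in range is farther away.
Largest k: floor((67 - q_0)/q_1) = floor((67 - 1)/8) = 8.
That gives (8*17 + 2)/(8*8 + 1) = 138/65.
Compare the errors: |x - 17/8| = |327*8 - 17*154|/(154*8) = 2/1232, and |x - 138/65| = |327*65 - 138*154|/(154*65) = 3/10010.
Cross-multiplying, 3*1232 = 3696 < 20020 = 2*10010, so 3/10010 is smaller: the intermediate fraction 138/65 is closer to x than 17/8.

138/65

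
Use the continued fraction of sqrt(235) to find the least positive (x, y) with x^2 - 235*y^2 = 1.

First expand sqrt(235) as a continued fraction. With x_i = (sqrt(235) + m_i)/d_i and (m_0, d_0) = (0, 1): a_0 = floor(sqrt(235)) = 15, since 15^2 = 225 <= 235 < 256 = 16^2.
Iterate m_{i+1} = d_i*a_i - m_i, d_{i+1} = (235 - m_{i+1}^2)/d_i, a_{i+1} = floor((a_0 + m_{i+1})/d_{i+1}):
  m_1 = 1*15 - 0 = 15, d_1 = (235 - 15^2)/1 = 10/1 = 10, a_1 = floor((15 + 15)/10) = 3.
  m_2 = 10*3 - 15 = 15, d_2 = (235 - 15^2)/10 = 10/10 = 1, a_2 = floor((15 + 15)/1) = 30.
  m_3 = 1*30 - 15 = 15, d_3 = (235 - 15^2)/1 = 10/1 = 10: (m_3, d_3) = (m_1, d_1) = (15, 10), so from here the quotients repeat a_1, a_2; the period length is 2.
So sqrt(235) = [15; (3, 30)] with period length k = 2.
k is even, so the fundamental solution of x^2 - 235y^2 = 1 is (p_{k-1}, q_{k-1}) = (p_1, q_1); compute convergents through index 1.
Convergents (p_i = a_i*p_{i-1} + p_{i-2}, q_i = a_i*q_{i-1} + q_{i-2} with p_{-2}=0, p_{-1}=1, q_{-2}=1, q_{-1}=0):
  i=0: a_0=15, p_0 = 15*1 + 0 = 15, q_0 = 15*0 + 1 = 1.
  i=1: a_1=3, p_1 = 3*15 + 1 = 46, q_1 = 3*1 + 0 = 3.
Check: 46^2 - 235*3^2 = 2116 - 2115 = 1, so (x, y) = (46, 3) solves the equation, and by the theorem it is the least positive solution.

(x, y) = (46, 3)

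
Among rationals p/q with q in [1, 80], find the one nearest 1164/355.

Expand x = 1164/355 as a continued fraction with the Euclidean algorithm:
  1164 = 3*355 + 99, so a_0 = 3.
  355 = 3*99 + 58, so a_1 = 3.
  99 = 1*58 + 41, so a_2 = 1.
  58 = 1*41 + 17, so a_3 = 1.
  41 = 2*17 + 7, so a_4 = 2.
  17 = 2*7 + 3, so a_5 = 2.
  7 = 2*3 + 1, so a_6 = 2.
  3 = 3*1 + 0, so a_7 = 3.
so x = [3; 3, 1, 1, 2, 2, 2, 3].
Convergents (p_i = a_i*p_{i-1} + p_{i-2}, q_i = a_i*q_{i-1} + q_{i-2} with p_{-2}=0, p_{-1}=1, q_{-2}=1, q_{-1}=0), until the denominator exceeds 80:
  i=0: a_0=3, p_0 = 3*1 + 0 = 3, q_0 = 3*0 + 1 = 1.
  i=1: a_1=3, p_1 = 3*3 + 1 = 10, q_1 = 3*1 + 0 = 3.
  i=2: a_2=1, p_2 = 1*10 + 3 = 13, q_2 = 1*3 + 1 = 4.
  i=3: a_3=1, p_3 = 1*13 + 10 = 23, q_3 = 1*4 + 3 = 7.
  i=4: a_4=2, p_4 = 2*23 + 13 = 59, q_4 = 2*7 + 4 = 18.
  i=5: a_5=2, p_5 = 2*59 + 23 = 141, q_5 = 2*18 + 7 = 43.
  i=6: a_6=2, p_6 = 2*141 + 59 = 341, q_6 = 2*43 + 18 = 104.
q_6 = 104 > 80, so the last convergent with denominator <= 80 is p_5/q_5 = 141/43.
The closest fraction with denominator <= 80 is either p_5/q_5 or the intermediate fraction (k*p_5 + p_4)/(k*q_5 + q_4) with the largest k >= 1 whose denominator stays <= 80; these approach x as k grows, and every other convergent or intermediate fraction in range is farther away.
Largest k: floor((80 - q_4)/q_5) = floor((80 - 18)/43) = 1.
That gives (1*141 + 59)/(1*43 + 18) = 200/61.
Compare the errors: |x - 141/43| = |1164*43 - 141*355|/(355*43) = 3/15265, and |x - 200/61| = |1164*61 - 200*355|/(355*61) = 4/21655.
Cross-multiplying, 4*15265 = 61060 < 64965 = 3*21655, so 4/21655 is smaller: the intermediate fraction 200/61 is closer to x than 141/43.

200/61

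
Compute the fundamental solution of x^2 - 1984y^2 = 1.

(x, y) = (4620799, 103740)

First expand sqrt(1984) as a continued fraction. With x_i = (sqrt(1984) + m_i)/d_i and (m_0, d_0) = (0, 1): a_0 = floor(sqrt(1984)) = 44, since 44^2 = 1936 <= 1984 < 2025 = 45^2.
Iterate m_{i+1} = d_i*a_i - m_i, d_{i+1} = (1984 - m_{i+1}^2)/d_i, a_{i+1} = floor((a_0 + m_{i+1})/d_{i+1}):
  m_1 = 1*44 - 0 = 44, d_1 = (1984 - 44^2)/1 = 48/1 = 48, a_1 = floor((44 + 44)/48) = 1.
  m_2 = 48*1 - 44 = 4, d_2 = (1984 - 4^2)/48 = 1968/48 = 41, a_2 = floor((44 + 4)/41) = 1.
  m_3 = 41*1 - 4 = 37, d_3 = (1984 - 37^2)/41 = 615/41 = 15, a_3 = floor((44 + 37)/15) = 5.
  m_4 = 15*5 - 37 = 38, d_4 = (1984 - 38^2)/15 = 540/15 = 36, a_4 = floor((44 + 38)/36) = 2.
  m_5 = 36*2 - 38 = 34, d_5 = (1984 - 34^2)/36 = 828/36 = 23, a_5 = floor((44 + 34)/23) = 3.
  m_6 = 23*3 - 34 = 35, d_6 = (1984 - 35^2)/23 = 759/23 = 33, a_6 = floor((44 + 35)/33) = 2.
  m_7 = 33*2 - 35 = 31, d_7 = (1984 - 31^2)/33 = 1023/33 = 31, a_7 = floor((44 + 31)/31) = 2.
  m_8 = 31*2 - 31 = 31, d_8 = (1984 - 31^2)/31 = 1023/31 = 33, a_8 = floor((44 + 31)/33) = 2.
  m_9 = 33*2 - 31 = 35, d_9 = (1984 - 35^2)/33 = 759/33 = 23, a_9 = floor((44 + 35)/23) = 3.
  m_10 = 23*3 - 35 = 34, d_10 = (1984 - 34^2)/23 = 828/23 = 36, a_10 = floor((44 + 34)/36) = 2.
  m_11 = 36*2 - 34 = 38, d_11 = (1984 - 38^2)/36 = 540/36 = 15, a_11 = floor((44 + 38)/15) = 5.
  m_12 = 15*5 - 38 = 37, d_12 = (1984 - 37^2)/15 = 615/15 = 41, a_12 = floor((44 + 37)/41) = 1.
  m_13 = 41*1 - 37 = 4, d_13 = (1984 - 4^2)/41 = 1968/41 = 48, a_13 = floor((44 + 4)/48) = 1.
  m_14 = 48*1 - 4 = 44, d_14 = (1984 - 44^2)/48 = 48/48 = 1, a_14 = floor((44 + 44)/1) = 88.
  m_15 = 1*88 - 44 = 44, d_15 = (1984 - 44^2)/1 = 48/1 = 48: (m_15, d_15) = (m_1, d_1) = (44, 48), so from here the quotients repeat a_1, ..., a_14; the period length is 14.
So sqrt(1984) = [44; (1, 1, 5, 2, 3, 2, 2, 2, 3, 2, 5, 1, 1, 88)] with period length k = 14.
k is even, so the fundamental solution of x^2 - 1984y^2 = 1 is (p_{k-1}, q_{k-1}) = (p_13, q_13); compute convergents through index 13.
Convergents (p_i = a_i*p_{i-1} + p_{i-2}, q_i = a_i*q_{i-1} + q_{i-2} with p_{-2}=0, p_{-1}=1, q_{-2}=1, q_{-1}=0):
  i=0: a_0=44, p_0 = 44*1 + 0 = 44, q_0 = 44*0 + 1 = 1.
  i=1: a_1=1, p_1 = 1*44 + 1 = 45, q_1 = 1*1 + 0 = 1.
  i=2: a_2=1, p_2 = 1*45 + 44 = 89, q_2 = 1*1 + 1 = 2.
  i=3: a_3=5, p_3 = 5*89 + 45 = 490, q_3 = 5*2 + 1 = 11.
  i=4: a_4=2, p_4 = 2*490 + 89 = 1069, q_4 = 2*11 + 2 = 24.
  i=5: a_5=3, p_5 = 3*1069 + 490 = 3697, q_5 = 3*24 + 11 = 83.
  i=6: a_6=2, p_6 = 2*3697 + 1069 = 8463, q_6 = 2*83 + 24 = 190.
  i=7: a_7=2, p_7 = 2*8463 + 3697 = 20623, q_7 = 2*190 + 83 = 463.
  i=8: a_8=2, p_8 = 2*20623 + 8463 = 49709, q_8 = 2*463 + 190 = 1116.
  i=9: a_9=3, p_9 = 3*49709 + 20623 = 169750, q_9 = 3*1116 + 463 = 3811.
  i=10: a_10=2, p_10 = 2*169750 + 49709 = 389209, q_10 = 2*3811 + 1116 = 8738.
  i=11: a_11=5, p_11 = 5*389209 + 169750 = 2115795, q_11 = 5*8738 + 3811 = 47501.
  i=12: a_12=1, p_12 = 1*2115795 + 389209 = 2505004, q_12 = 1*47501 + 8738 = 56239.
  i=13: a_13=1, p_13 = 1*2505004 + 2115795 = 4620799, q_13 = 1*56239 + 47501 = 103740.
Check: 4620799^2 - 1984*103740^2 = 21351783398401 - 21351783398400 = 1, so (x, y) = (4620799, 103740) solves the equation, and by the theorem it is the least positive solution.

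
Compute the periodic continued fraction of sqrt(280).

Write x_i = (sqrt(280) + m_i)/d_i with (m_0, d_0) = (0, 1). a_0 = floor(sqrt(280)) = 16, since 16^2 = 256 <= 280 < 289 = 17^2.
Iterate m_{i+1} = d_i*a_i - m_i, d_{i+1} = (280 - m_{i+1}^2)/d_i, a_{i+1} = floor((a_0 + m_{i+1})/d_{i+1}):
  m_1 = 1*16 - 0 = 16, d_1 = (280 - 16^2)/1 = 24/1 = 24, a_1 = floor((16 + 16)/24) = 1.
  m_2 = 24*1 - 16 = 8, d_2 = (280 - 8^2)/24 = 216/24 = 9, a_2 = floor((16 + 8)/9) = 2.
  m_3 = 9*2 - 8 = 10, d_3 = (280 - 10^2)/9 = 180/9 = 20, a_3 = floor((16 + 10)/20) = 1.
  m_4 = 20*1 - 10 = 10, d_4 = (280 - 10^2)/20 = 180/20 = 9, a_4 = floor((16 + 10)/9) = 2.
  m_5 = 9*2 - 10 = 8, d_5 = (280 - 8^2)/9 = 216/9 = 24, a_5 = floor((16 + 8)/24) = 1.
  m_6 = 24*1 - 8 = 16, d_6 = (280 - 16^2)/24 = 24/24 = 1, a_6 = floor((16 + 16)/1) = 32.
  m_7 = 1*32 - 16 = 16, d_7 = (280 - 16^2)/1 = 24/1 = 24: (m_7, d_7) = (m_1, d_1) = (16, 24), so from here the quotients repeat a_1, ..., a_6; the period length is 6.
Hence the expansion of sqrt(280) is a_0 = 16 followed by the repeating block 1, 2, 1, 2, 1, 32 (period 6).

[16; (1, 2, 1, 2, 1, 32)]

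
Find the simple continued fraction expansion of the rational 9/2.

Run the Euclidean algorithm on 9 and 2; the successive quotients are the partial quotients a_0, a_1, ... (each step inverts the fractional part left over by the previous one):
  9 = 4*2 + 1, so a_0 = 4.
  2 = 2*1 + 0, so a_1 = 2.
The remainder reaches 0 after 2 divisions, so the expansion has 2 partial quotients, read off in order.

[4; 2]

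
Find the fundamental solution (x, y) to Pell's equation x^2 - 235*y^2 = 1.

(x, y) = (46, 3)

First expand sqrt(235) as a continued fraction. With x_i = (sqrt(235) + m_i)/d_i and (m_0, d_0) = (0, 1): a_0 = floor(sqrt(235)) = 15, since 15^2 = 225 <= 235 < 256 = 16^2.
Iterate m_{i+1} = d_i*a_i - m_i, d_{i+1} = (235 - m_{i+1}^2)/d_i, a_{i+1} = floor((a_0 + m_{i+1})/d_{i+1}):
  m_1 = 1*15 - 0 = 15, d_1 = (235 - 15^2)/1 = 10/1 = 10, a_1 = floor((15 + 15)/10) = 3.
  m_2 = 10*3 - 15 = 15, d_2 = (235 - 15^2)/10 = 10/10 = 1, a_2 = floor((15 + 15)/1) = 30.
  m_3 = 1*30 - 15 = 15, d_3 = (235 - 15^2)/1 = 10/1 = 10: (m_3, d_3) = (m_1, d_1) = (15, 10), so from here the quotients repeat a_1, a_2; the period length is 2.
So sqrt(235) = [15; (3, 30)] with period length k = 2.
k is even, so the fundamental solution of x^2 - 235y^2 = 1 is (p_{k-1}, q_{k-1}) = (p_1, q_1); compute convergents through index 1.
Convergents (p_i = a_i*p_{i-1} + p_{i-2}, q_i = a_i*q_{i-1} + q_{i-2} with p_{-2}=0, p_{-1}=1, q_{-2}=1, q_{-1}=0):
  i=0: a_0=15, p_0 = 15*1 + 0 = 15, q_0 = 15*0 + 1 = 1.
  i=1: a_1=3, p_1 = 3*15 + 1 = 46, q_1 = 3*1 + 0 = 3.
Check: 46^2 - 235*3^2 = 2116 - 2115 = 1, so (x, y) = (46, 3) solves the equation, and by the theorem it is the least positive solution.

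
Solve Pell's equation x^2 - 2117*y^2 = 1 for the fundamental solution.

(x, y) = (4233, 92)

First expand sqrt(2117) as a continued fraction. With x_i = (sqrt(2117) + m_i)/d_i and (m_0, d_0) = (0, 1): a_0 = floor(sqrt(2117)) = 46, since 46^2 = 2116 <= 2117 < 2209 = 47^2.
Iterate m_{i+1} = d_i*a_i - m_i, d_{i+1} = (2117 - m_{i+1}^2)/d_i, a_{i+1} = floor((a_0 + m_{i+1})/d_{i+1}):
  m_1 = 1*46 - 0 = 46, d_1 = (2117 - 46^2)/1 = 1/1 = 1, a_1 = floor((46 + 46)/1) = 92.
  m_2 = 1*92 - 46 = 46, d_2 = (2117 - 46^2)/1 = 1/1 = 1: (m_2, d_2) = (m_1, d_1) = (46, 1), so from here the quotient a_1 repeats; the period length is 1.
So sqrt(2117) = [46; (92)] with period length k = 1.
k is odd, so (p_{k-1}, q_{k-1}) only solves x^2 - 2117y^2 = -1 and the fundamental solution of x^2 - 2117y^2 = 1 is (p_{2k-1}, q_{2k-1}) = (p_1, q_1); compute convergents through index 1, running through the period twice.
Convergents (p_i = a_i*p_{i-1} + p_{i-2}, q_i = a_i*q_{i-1} + q_{i-2} with p_{-2}=0, p_{-1}=1, q_{-2}=1, q_{-1}=0):
  i=0: a_0=46, p_0 = 46*1 + 0 = 46, q_0 = 46*0 + 1 = 1.
  i=1: a_1=92, p_1 = 92*46 + 1 = 4233, q_1 = 92*1 + 0 = 92.
Indeed p_0^2 - 2117*q_0^2 = 2116 - 2117 = -1, not +1.
Check: 4233^2 - 2117*92^2 = 17918289 - 17918288 = 1, so (x, y) = (4233, 92) solves the equation, and by the theorem it is the least positive solution.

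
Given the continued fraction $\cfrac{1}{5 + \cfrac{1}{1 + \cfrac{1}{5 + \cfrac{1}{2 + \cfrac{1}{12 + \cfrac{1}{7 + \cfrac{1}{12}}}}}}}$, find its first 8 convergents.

Using the convergent recurrence p_i = a_i*p_{i-1} + p_{i-2}, q_i = a_i*q_{i-1} + q_{i-2} with p_{-2}=0, p_{-1}=1, q_{-2}=1, q_{-1}=0:
  i=0: a_0=0, p_0 = 0*1 + 0 = 0, q_0 = 0*0 + 1 = 1.
  i=1: a_1=5, p_1 = 5*0 + 1 = 1, q_1 = 5*1 + 0 = 5.
  i=2: a_2=1, p_2 = 1*1 + 0 = 1, q_2 = 1*5 + 1 = 6.
  i=3: a_3=5, p_3 = 5*1 + 1 = 6, q_3 = 5*6 + 5 = 35.
  i=4: a_4=2, p_4 = 2*6 + 1 = 13, q_4 = 2*35 + 6 = 76.
  i=5: a_5=12, p_5 = 12*13 + 6 = 162, q_5 = 12*76 + 35 = 947.
  i=6: a_6=7, p_6 = 7*162 + 13 = 1147, q_6 = 7*947 + 76 = 6705.
  i=7: a_7=12, p_7 = 12*1147 + 162 = 13926, q_7 = 12*6705 + 947 = 81407.

0/1, 1/5, 1/6, 6/35, 13/76, 162/947, 1147/6705, 13926/81407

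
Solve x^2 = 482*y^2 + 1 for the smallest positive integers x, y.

(x, y) = (483, 22)

First expand sqrt(482) as a continued fraction. With x_i = (sqrt(482) + m_i)/d_i and (m_0, d_0) = (0, 1): a_0 = floor(sqrt(482)) = 21, since 21^2 = 441 <= 482 < 484 = 22^2.
Iterate m_{i+1} = d_i*a_i - m_i, d_{i+1} = (482 - m_{i+1}^2)/d_i, a_{i+1} = floor((a_0 + m_{i+1})/d_{i+1}):
  m_1 = 1*21 - 0 = 21, d_1 = (482 - 21^2)/1 = 41/1 = 41, a_1 = floor((21 + 21)/41) = 1.
  m_2 = 41*1 - 21 = 20, d_2 = (482 - 20^2)/41 = 82/41 = 2, a_2 = floor((21 + 20)/2) = 20.
  m_3 = 2*20 - 20 = 20, d_3 = (482 - 20^2)/2 = 82/2 = 41, a_3 = floor((21 + 20)/41) = 1.
  m_4 = 41*1 - 20 = 21, d_4 = (482 - 21^2)/41 = 41/41 = 1, a_4 = floor((21 + 21)/1) = 42.
  m_5 = 1*42 - 21 = 21, d_5 = (482 - 21^2)/1 = 41/1 = 41: (m_5, d_5) = (m_1, d_1) = (21, 41), so from here the quotients repeat a_1, ..., a_4; the period length is 4.
So sqrt(482) = [21; (1, 20, 1, 42)] with period length k = 4.
k is even, so the fundamental solution of x^2 - 482y^2 = 1 is (p_{k-1}, q_{k-1}) = (p_3, q_3); compute convergents through index 3.
Convergents (p_i = a_i*p_{i-1} + p_{i-2}, q_i = a_i*q_{i-1} + q_{i-2} with p_{-2}=0, p_{-1}=1, q_{-2}=1, q_{-1}=0):
  i=0: a_0=21, p_0 = 21*1 + 0 = 21, q_0 = 21*0 + 1 = 1.
  i=1: a_1=1, p_1 = 1*21 + 1 = 22, q_1 = 1*1 + 0 = 1.
  i=2: a_2=20, p_2 = 20*22 + 21 = 461, q_2 = 20*1 + 1 = 21.
  i=3: a_3=1, p_3 = 1*461 + 22 = 483, q_3 = 1*21 + 1 = 22.
Check: 483^2 - 482*22^2 = 233289 - 233288 = 1, so (x, y) = (483, 22) solves the equation, and by the theorem it is the least positive solution.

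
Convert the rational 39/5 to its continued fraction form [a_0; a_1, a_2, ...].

[7; 1, 4]

Run the Euclidean algorithm on 39 and 5; the successive quotients are the partial quotients a_0, a_1, ... (each step inverts the fractional part left over by the previous one):
  39 = 7*5 + 4, so a_0 = 7.
  5 = 1*4 + 1, so a_1 = 1.
  4 = 4*1 + 0, so a_2 = 4.
The remainder reaches 0 after 3 divisions, so the expansion has 3 partial quotients, read off in order.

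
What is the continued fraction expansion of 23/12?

[1; 1, 11]

Run the Euclidean algorithm on 23 and 12; the successive quotients are the partial quotients a_0, a_1, ... (each step inverts the fractional part left over by the previous one):
  23 = 1*12 + 11, so a_0 = 1.
  12 = 1*11 + 1, so a_1 = 1.
  11 = 11*1 + 0, so a_2 = 11.
The remainder reaches 0 after 3 divisions, so the expansion has 3 partial quotients, read off in order.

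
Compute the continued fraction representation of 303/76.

Run the Euclidean algorithm on 303 and 76; the successive quotients are the partial quotients a_0, a_1, ... (each step inverts the fractional part left over by the previous one):
  303 = 3*76 + 75, so a_0 = 3.
  76 = 1*75 + 1, so a_1 = 1.
  75 = 75*1 + 0, so a_2 = 75.
The remainder reaches 0 after 3 divisions, so the expansion has 3 partial quotients, read off in order.

[3; 1, 75]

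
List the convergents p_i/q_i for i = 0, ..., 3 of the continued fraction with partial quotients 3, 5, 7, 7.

3/1, 16/5, 115/36, 821/257

Using the convergent recurrence p_i = a_i*p_{i-1} + p_{i-2}, q_i = a_i*q_{i-1} + q_{i-2} with p_{-2}=0, p_{-1}=1, q_{-2}=1, q_{-1}=0:
  i=0: a_0=3, p_0 = 3*1 + 0 = 3, q_0 = 3*0 + 1 = 1.
  i=1: a_1=5, p_1 = 5*3 + 1 = 16, q_1 = 5*1 + 0 = 5.
  i=2: a_2=7, p_2 = 7*16 + 3 = 115, q_2 = 7*5 + 1 = 36.
  i=3: a_3=7, p_3 = 7*115 + 16 = 821, q_3 = 7*36 + 5 = 257.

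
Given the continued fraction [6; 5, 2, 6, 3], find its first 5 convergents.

6/1, 31/5, 68/11, 439/71, 1385/224

Using the convergent recurrence p_i = a_i*p_{i-1} + p_{i-2}, q_i = a_i*q_{i-1} + q_{i-2} with p_{-2}=0, p_{-1}=1, q_{-2}=1, q_{-1}=0:
  i=0: a_0=6, p_0 = 6*1 + 0 = 6, q_0 = 6*0 + 1 = 1.
  i=1: a_1=5, p_1 = 5*6 + 1 = 31, q_1 = 5*1 + 0 = 5.
  i=2: a_2=2, p_2 = 2*31 + 6 = 68, q_2 = 2*5 + 1 = 11.
  i=3: a_3=6, p_3 = 6*68 + 31 = 439, q_3 = 6*11 + 5 = 71.
  i=4: a_4=3, p_4 = 3*439 + 68 = 1385, q_4 = 3*71 + 11 = 224.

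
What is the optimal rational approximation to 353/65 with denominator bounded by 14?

38/7

Expand x = 353/65 as a continued fraction with the Euclidean algorithm:
  353 = 5*65 + 28, so a_0 = 5.
  65 = 2*28 + 9, so a_1 = 2.
  28 = 3*9 + 1, so a_2 = 3.
  9 = 9*1 + 0, so a_3 = 9.
so x = [5; 2, 3, 9].
Convergents (p_i = a_i*p_{i-1} + p_{i-2}, q_i = a_i*q_{i-1} + q_{i-2} with p_{-2}=0, p_{-1}=1, q_{-2}=1, q_{-1}=0), until the denominator exceeds 14:
  i=0: a_0=5, p_0 = 5*1 + 0 = 5, q_0 = 5*0 + 1 = 1.
  i=1: a_1=2, p_1 = 2*5 + 1 = 11, q_1 = 2*1 + 0 = 2.
  i=2: a_2=3, p_2 = 3*11 + 5 = 38, q_2 = 3*2 + 1 = 7.
  i=3: a_3=9, p_3 = 9*38 + 11 = 353, q_3 = 9*7 + 2 = 65.
q_3 = 65 > 14, so the last convergent with denominator <= 14 is p_2/q_2 = 38/7.
The closest fraction with denominator <= 14 is either p_2/q_2 or the intermediate fraction (k*p_2 + p_1)/(k*q_2 + q_1) with the largest k >= 1 whose denominator stays <= 14; these approach x as k grows, and every other convergent or intermediate fraction in range is farther away.
Largest k: floor((14 - q_1)/q_2) = floor((14 - 2)/7) = 1.
That gives (1*38 + 11)/(1*7 + 2) = 49/9.
Compare the errors: |x - 38/7| = |353*7 - 38*65|/(65*7) = 1/455, and |x - 49/9| = |353*9 - 49*65|/(65*9) = 8/585.
Cross-multiplying, 1*585 = 585 < 3640 = 8*455, so 1/455 is smaller: the convergent 38/7 is closer to x than 49/9.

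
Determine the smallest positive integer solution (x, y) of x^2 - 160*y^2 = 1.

(x, y) = (721, 57)

First expand sqrt(160) as a continued fraction. With x_i = (sqrt(160) + m_i)/d_i and (m_0, d_0) = (0, 1): a_0 = floor(sqrt(160)) = 12, since 12^2 = 144 <= 160 < 169 = 13^2.
Iterate m_{i+1} = d_i*a_i - m_i, d_{i+1} = (160 - m_{i+1}^2)/d_i, a_{i+1} = floor((a_0 + m_{i+1})/d_{i+1}):
  m_1 = 1*12 - 0 = 12, d_1 = (160 - 12^2)/1 = 16/1 = 16, a_1 = floor((12 + 12)/16) = 1.
  m_2 = 16*1 - 12 = 4, d_2 = (160 - 4^2)/16 = 144/16 = 9, a_2 = floor((12 + 4)/9) = 1.
  m_3 = 9*1 - 4 = 5, d_3 = (160 - 5^2)/9 = 135/9 = 15, a_3 = floor((12 + 5)/15) = 1.
  m_4 = 15*1 - 5 = 10, d_4 = (160 - 10^2)/15 = 60/15 = 4, a_4 = floor((12 + 10)/4) = 5.
  m_5 = 4*5 - 10 = 10, d_5 = (160 - 10^2)/4 = 60/4 = 15, a_5 = floor((12 + 10)/15) = 1.
  m_6 = 15*1 - 10 = 5, d_6 = (160 - 5^2)/15 = 135/15 = 9, a_6 = floor((12 + 5)/9) = 1.
  m_7 = 9*1 - 5 = 4, d_7 = (160 - 4^2)/9 = 144/9 = 16, a_7 = floor((12 + 4)/16) = 1.
  m_8 = 16*1 - 4 = 12, d_8 = (160 - 12^2)/16 = 16/16 = 1, a_8 = floor((12 + 12)/1) = 24.
  m_9 = 1*24 - 12 = 12, d_9 = (160 - 12^2)/1 = 16/1 = 16: (m_9, d_9) = (m_1, d_1) = (12, 16), so from here the quotients repeat a_1, ..., a_8; the period length is 8.
So sqrt(160) = [12; (1, 1, 1, 5, 1, 1, 1, 24)] with period length k = 8.
k is even, so the fundamental solution of x^2 - 160y^2 = 1 is (p_{k-1}, q_{k-1}) = (p_7, q_7); compute convergents through index 7.
Convergents (p_i = a_i*p_{i-1} + p_{i-2}, q_i = a_i*q_{i-1} + q_{i-2} with p_{-2}=0, p_{-1}=1, q_{-2}=1, q_{-1}=0):
  i=0: a_0=12, p_0 = 12*1 + 0 = 12, q_0 = 12*0 + 1 = 1.
  i=1: a_1=1, p_1 = 1*12 + 1 = 13, q_1 = 1*1 + 0 = 1.
  i=2: a_2=1, p_2 = 1*13 + 12 = 25, q_2 = 1*1 + 1 = 2.
  i=3: a_3=1, p_3 = 1*25 + 13 = 38, q_3 = 1*2 + 1 = 3.
  i=4: a_4=5, p_4 = 5*38 + 25 = 215, q_4 = 5*3 + 2 = 17.
  i=5: a_5=1, p_5 = 1*215 + 38 = 253, q_5 = 1*17 + 3 = 20.
  i=6: a_6=1, p_6 = 1*253 + 215 = 468, q_6 = 1*20 + 17 = 37.
  i=7: a_7=1, p_7 = 1*468 + 253 = 721, q_7 = 1*37 + 20 = 57.
Check: 721^2 - 160*57^2 = 519841 - 519840 = 1, so (x, y) = (721, 57) solves the equation, and by the theorem it is the least positive solution.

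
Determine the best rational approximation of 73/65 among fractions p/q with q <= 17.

Expand x = 73/65 as a continued fraction with the Euclidean algorithm:
  73 = 1*65 + 8, so a_0 = 1.
  65 = 8*8 + 1, so a_1 = 8.
  8 = 8*1 + 0, so a_2 = 8.
so x = [1; 8, 8].
Convergents (p_i = a_i*p_{i-1} + p_{i-2}, q_i = a_i*q_{i-1} + q_{i-2} with p_{-2}=0, p_{-1}=1, q_{-2}=1, q_{-1}=0), until the denominator exceeds 17:
  i=0: a_0=1, p_0 = 1*1 + 0 = 1, q_0 = 1*0 + 1 = 1.
  i=1: a_1=8, p_1 = 8*1 + 1 = 9, q_1 = 8*1 + 0 = 8.
  i=2: a_2=8, p_2 = 8*9 + 1 = 73, q_2 = 8*8 + 1 = 65.
q_2 = 65 > 17, so the last convergent with denominator <= 17 is p_1/q_1 = 9/8.
The closest fraction with denominator <= 17 is either p_1/q_1 or the intermediate fraction (k*p_1 + p_0)/(k*q_1 + q_0) with the largest k >= 1 whose denominator stays <= 17; these approach x as k grows, and every other convergent or intermediate fraction in range is farther away.
Largest k: floor((17 - q_0)/q_1) = floor((17 - 1)/8) = 2.
That gives (2*9 + 1)/(2*8 + 1) = 19/17.
Compare the errors: |x - 9/8| = |73*8 - 9*65|/(65*8) = 1/520, and |x - 19/17| = |73*17 - 19*65|/(65*17) = 6/1105.
Cross-multiplying, 1*1105 = 1105 < 3120 = 6*520, so 1/520 is smaller: the convergent 9/8 is closer to x than 19/17.

9/8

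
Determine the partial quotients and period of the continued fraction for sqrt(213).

Write x_i = (sqrt(213) + m_i)/d_i with (m_0, d_0) = (0, 1). a_0 = floor(sqrt(213)) = 14, since 14^2 = 196 <= 213 < 225 = 15^2.
Iterate m_{i+1} = d_i*a_i - m_i, d_{i+1} = (213 - m_{i+1}^2)/d_i, a_{i+1} = floor((a_0 + m_{i+1})/d_{i+1}):
  m_1 = 1*14 - 0 = 14, d_1 = (213 - 14^2)/1 = 17/1 = 17, a_1 = floor((14 + 14)/17) = 1.
  m_2 = 17*1 - 14 = 3, d_2 = (213 - 3^2)/17 = 204/17 = 12, a_2 = floor((14 + 3)/12) = 1.
  m_3 = 12*1 - 3 = 9, d_3 = (213 - 9^2)/12 = 132/12 = 11, a_3 = floor((14 + 9)/11) = 2.
  m_4 = 11*2 - 9 = 13, d_4 = (213 - 13^2)/11 = 44/11 = 4, a_4 = floor((14 + 13)/4) = 6.
  m_5 = 4*6 - 13 = 11, d_5 = (213 - 11^2)/4 = 92/4 = 23, a_5 = floor((14 + 11)/23) = 1.
  m_6 = 23*1 - 11 = 12, d_6 = (213 - 12^2)/23 = 69/23 = 3, a_6 = floor((14 + 12)/3) = 8.
  m_7 = 3*8 - 12 = 12, d_7 = (213 - 12^2)/3 = 69/3 = 23, a_7 = floor((14 + 12)/23) = 1.
  m_8 = 23*1 - 12 = 11, d_8 = (213 - 11^2)/23 = 92/23 = 4, a_8 = floor((14 + 11)/4) = 6.
  m_9 = 4*6 - 11 = 13, d_9 = (213 - 13^2)/4 = 44/4 = 11, a_9 = floor((14 + 13)/11) = 2.
  m_10 = 11*2 - 13 = 9, d_10 = (213 - 9^2)/11 = 132/11 = 12, a_10 = floor((14 + 9)/12) = 1.
  m_11 = 12*1 - 9 = 3, d_11 = (213 - 3^2)/12 = 204/12 = 17, a_11 = floor((14 + 3)/17) = 1.
  m_12 = 17*1 - 3 = 14, d_12 = (213 - 14^2)/17 = 17/17 = 1, a_12 = floor((14 + 14)/1) = 28.
  m_13 = 1*28 - 14 = 14, d_13 = (213 - 14^2)/1 = 17/1 = 17: (m_13, d_13) = (m_1, d_1) = (14, 17), so from here the quotients repeat a_1, ..., a_12; the period length is 12.
Hence the expansion of sqrt(213) is a_0 = 14 followed by the repeating block 1, 1, 2, 6, 1, 8, 1, 6, 2, 1, 1, 28 (period 12).

[14; (1, 1, 2, 6, 1, 8, 1, 6, 2, 1, 1, 28)]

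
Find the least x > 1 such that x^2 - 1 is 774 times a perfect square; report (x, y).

First expand sqrt(774) as a continued fraction. With x_i = (sqrt(774) + m_i)/d_i and (m_0, d_0) = (0, 1): a_0 = floor(sqrt(774)) = 27, since 27^2 = 729 <= 774 < 784 = 28^2.
Iterate m_{i+1} = d_i*a_i - m_i, d_{i+1} = (774 - m_{i+1}^2)/d_i, a_{i+1} = floor((a_0 + m_{i+1})/d_{i+1}):
  m_1 = 1*27 - 0 = 27, d_1 = (774 - 27^2)/1 = 45/1 = 45, a_1 = floor((27 + 27)/45) = 1.
  m_2 = 45*1 - 27 = 18, d_2 = (774 - 18^2)/45 = 450/45 = 10, a_2 = floor((27 + 18)/10) = 4.
  m_3 = 10*4 - 18 = 22, d_3 = (774 - 22^2)/10 = 290/10 = 29, a_3 = floor((27 + 22)/29) = 1.
  m_4 = 29*1 - 22 = 7, d_4 = (774 - 7^2)/29 = 725/29 = 25, a_4 = floor((27 + 7)/25) = 1.
  m_5 = 25*1 - 7 = 18, d_5 = (774 - 18^2)/25 = 450/25 = 18, a_5 = floor((27 + 18)/18) = 2.
  m_6 = 18*2 - 18 = 18, d_6 = (774 - 18^2)/18 = 450/18 = 25, a_6 = floor((27 + 18)/25) = 1.
  m_7 = 25*1 - 18 = 7, d_7 = (774 - 7^2)/25 = 725/25 = 29, a_7 = floor((27 + 7)/29) = 1.
  m_8 = 29*1 - 7 = 22, d_8 = (774 - 22^2)/29 = 290/29 = 10, a_8 = floor((27 + 22)/10) = 4.
  m_9 = 10*4 - 22 = 18, d_9 = (774 - 18^2)/10 = 450/10 = 45, a_9 = floor((27 + 18)/45) = 1.
  m_10 = 45*1 - 18 = 27, d_10 = (774 - 27^2)/45 = 45/45 = 1, a_10 = floor((27 + 27)/1) = 54.
  m_11 = 1*54 - 27 = 27, d_11 = (774 - 27^2)/1 = 45/1 = 45: (m_11, d_11) = (m_1, d_1) = (27, 45), so from here the quotients repeat a_1, ..., a_10; the period length is 10.
So sqrt(774) = [27; (1, 4, 1, 1, 2, 1, 1, 4, 1, 54)] with period length k = 10.
k is even, so the fundamental solution of x^2 - 774y^2 = 1 is (p_{k-1}, q_{k-1}) = (p_9, q_9); compute convergents through index 9.
Convergents (p_i = a_i*p_{i-1} + p_{i-2}, q_i = a_i*q_{i-1} + q_{i-2} with p_{-2}=0, p_{-1}=1, q_{-2}=1, q_{-1}=0):
  i=0: a_0=27, p_0 = 27*1 + 0 = 27, q_0 = 27*0 + 1 = 1.
  i=1: a_1=1, p_1 = 1*27 + 1 = 28, q_1 = 1*1 + 0 = 1.
  i=2: a_2=4, p_2 = 4*28 + 27 = 139, q_2 = 4*1 + 1 = 5.
  i=3: a_3=1, p_3 = 1*139 + 28 = 167, q_3 = 1*5 + 1 = 6.
  i=4: a_4=1, p_4 = 1*167 + 139 = 306, q_4 = 1*6 + 5 = 11.
  i=5: a_5=2, p_5 = 2*306 + 167 = 779, q_5 = 2*11 + 6 = 28.
  i=6: a_6=1, p_6 = 1*779 + 306 = 1085, q_6 = 1*28 + 11 = 39.
  i=7: a_7=1, p_7 = 1*1085 + 779 = 1864, q_7 = 1*39 + 28 = 67.
  i=8: a_8=4, p_8 = 4*1864 + 1085 = 8541, q_8 = 4*67 + 39 = 307.
  i=9: a_9=1, p_9 = 1*8541 + 1864 = 10405, q_9 = 1*307 + 67 = 374.
Check: 10405^2 - 774*374^2 = 108264025 - 108264024 = 1, so (x, y) = (10405, 374) solves the equation, and by the theorem it is the least positive solution.

(x, y) = (10405, 374)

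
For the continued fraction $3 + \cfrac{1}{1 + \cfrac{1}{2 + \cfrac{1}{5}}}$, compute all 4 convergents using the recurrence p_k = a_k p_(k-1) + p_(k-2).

3/1, 4/1, 11/3, 59/16

Using the convergent recurrence p_i = a_i*p_{i-1} + p_{i-2}, q_i = a_i*q_{i-1} + q_{i-2} with p_{-2}=0, p_{-1}=1, q_{-2}=1, q_{-1}=0:
  i=0: a_0=3, p_0 = 3*1 + 0 = 3, q_0 = 3*0 + 1 = 1.
  i=1: a_1=1, p_1 = 1*3 + 1 = 4, q_1 = 1*1 + 0 = 1.
  i=2: a_2=2, p_2 = 2*4 + 3 = 11, q_2 = 2*1 + 1 = 3.
  i=3: a_3=5, p_3 = 5*11 + 4 = 59, q_3 = 5*3 + 1 = 16.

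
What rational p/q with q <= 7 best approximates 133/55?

Expand x = 133/55 as a continued fraction with the Euclidean algorithm:
  133 = 2*55 + 23, so a_0 = 2.
  55 = 2*23 + 9, so a_1 = 2.
  23 = 2*9 + 5, so a_2 = 2.
  9 = 1*5 + 4, so a_3 = 1.
  5 = 1*4 + 1, so a_4 = 1.
  4 = 4*1 + 0, so a_5 = 4.
so x = [2; 2, 2, 1, 1, 4].
Convergents (p_i = a_i*p_{i-1} + p_{i-2}, q_i = a_i*q_{i-1} + q_{i-2} with p_{-2}=0, p_{-1}=1, q_{-2}=1, q_{-1}=0), until the denominator exceeds 7:
  i=0: a_0=2, p_0 = 2*1 + 0 = 2, q_0 = 2*0 + 1 = 1.
  i=1: a_1=2, p_1 = 2*2 + 1 = 5, q_1 = 2*1 + 0 = 2.
  i=2: a_2=2, p_2 = 2*5 + 2 = 12, q_2 = 2*2 + 1 = 5.
  i=3: a_3=1, p_3 = 1*12 + 5 = 17, q_3 = 1*5 + 2 = 7.
  i=4: a_4=1, p_4 = 1*17 + 12 = 29, q_4 = 1*7 + 5 = 12.
q_4 = 12 > 7, so the last convergent with denominator <= 7 is p_3/q_3 = 17/7.
The closest fraction with denominator <= 7 is either p_3/q_3 or the intermediate fraction (k*p_3 + p_2)/(k*q_3 + q_2) with the largest k >= 1 whose denominator stays <= 7; these approach x as k grows, and every other convergent or intermediate fraction in range is farther away.
Largest k: floor((7 - q_2)/q_3) = floor((7 - 5)/7) = 0.
Since k = 0, no intermediate fraction beyond p_3/q_3 has denominator <= 7, so the convergent 17/7 is the closest (its error is |133*7 - 17*55|/(55*7) = 4/385).

17/7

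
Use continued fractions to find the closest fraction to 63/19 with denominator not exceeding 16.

53/16

Expand x = 63/19 as a continued fraction with the Euclidean algorithm:
  63 = 3*19 + 6, so a_0 = 3.
  19 = 3*6 + 1, so a_1 = 3.
  6 = 6*1 + 0, so a_2 = 6.
so x = [3; 3, 6].
Convergents (p_i = a_i*p_{i-1} + p_{i-2}, q_i = a_i*q_{i-1} + q_{i-2} with p_{-2}=0, p_{-1}=1, q_{-2}=1, q_{-1}=0), until the denominator exceeds 16:
  i=0: a_0=3, p_0 = 3*1 + 0 = 3, q_0 = 3*0 + 1 = 1.
  i=1: a_1=3, p_1 = 3*3 + 1 = 10, q_1 = 3*1 + 0 = 3.
  i=2: a_2=6, p_2 = 6*10 + 3 = 63, q_2 = 6*3 + 1 = 19.
q_2 = 19 > 16, so the last convergent with denominator <= 16 is p_1/q_1 = 10/3.
The closest fraction with denominator <= 16 is either p_1/q_1 or the intermediate fraction (k*p_1 + p_0)/(k*q_1 + q_0) with the largest k >= 1 whose denominator stays <= 16; these approach x as k grows, and every other convergent or intermediate fraction in range is farther away.
Largest k: floor((16 - q_0)/q_1) = floor((16 - 1)/3) = 5.
That gives (5*10 + 3)/(5*3 + 1) = 53/16.
Compare the errors: |x - 10/3| = |63*3 - 10*19|/(19*3) = 1/57, and |x - 53/16| = |63*16 - 53*19|/(19*16) = 1/304.
Cross-multiplying, 1*57 = 57 < 304 = 1*304, so 1/304 is smaller: the intermediate fraction 53/16 is closer to x than 10/3.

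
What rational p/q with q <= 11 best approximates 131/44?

3/1

Expand x = 131/44 as a continued fraction with the Euclidean algorithm:
  131 = 2*44 + 43, so a_0 = 2.
  44 = 1*43 + 1, so a_1 = 1.
  43 = 43*1 + 0, so a_2 = 43.
so x = [2; 1, 43].
Convergents (p_i = a_i*p_{i-1} + p_{i-2}, q_i = a_i*q_{i-1} + q_{i-2} with p_{-2}=0, p_{-1}=1, q_{-2}=1, q_{-1}=0), until the denominator exceeds 11:
  i=0: a_0=2, p_0 = 2*1 + 0 = 2, q_0 = 2*0 + 1 = 1.
  i=1: a_1=1, p_1 = 1*2 + 1 = 3, q_1 = 1*1 + 0 = 1.
  i=2: a_2=43, p_2 = 43*3 + 2 = 131, q_2 = 43*1 + 1 = 44.
q_2 = 44 > 11, so the last convergent with denominator <= 11 is p_1/q_1 = 3/1.
The closest fraction with denominator <= 11 is either p_1/q_1 or the intermediate fraction (k*p_1 + p_0)/(k*q_1 + q_0) with the largest k >= 1 whose denominator stays <= 11; these approach x as k grows, and every other convergent or intermediate fraction in range is farther away.
Largest k: floor((11 - q_0)/q_1) = floor((11 - 1)/1) = 10.
That gives (10*3 + 2)/(10*1 + 1) = 32/11.
Compare the errors: |x - 3/1| = |131*1 - 3*44|/(44*1) = 1/44, and |x - 32/11| = |131*11 - 32*44|/(44*11) = 33/484.
Cross-multiplying, 1*484 = 484 < 1452 = 33*44, so 1/44 is smaller: the convergent 3/1 is closer to x than 32/11.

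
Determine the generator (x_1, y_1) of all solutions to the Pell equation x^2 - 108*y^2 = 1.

(x, y) = (1351, 130)

First expand sqrt(108) as a continued fraction. With x_i = (sqrt(108) + m_i)/d_i and (m_0, d_0) = (0, 1): a_0 = floor(sqrt(108)) = 10, since 10^2 = 100 <= 108 < 121 = 11^2.
Iterate m_{i+1} = d_i*a_i - m_i, d_{i+1} = (108 - m_{i+1}^2)/d_i, a_{i+1} = floor((a_0 + m_{i+1})/d_{i+1}):
  m_1 = 1*10 - 0 = 10, d_1 = (108 - 10^2)/1 = 8/1 = 8, a_1 = floor((10 + 10)/8) = 2.
  m_2 = 8*2 - 10 = 6, d_2 = (108 - 6^2)/8 = 72/8 = 9, a_2 = floor((10 + 6)/9) = 1.
  m_3 = 9*1 - 6 = 3, d_3 = (108 - 3^2)/9 = 99/9 = 11, a_3 = floor((10 + 3)/11) = 1.
  m_4 = 11*1 - 3 = 8, d_4 = (108 - 8^2)/11 = 44/11 = 4, a_4 = floor((10 + 8)/4) = 4.
  m_5 = 4*4 - 8 = 8, d_5 = (108 - 8^2)/4 = 44/4 = 11, a_5 = floor((10 + 8)/11) = 1.
  m_6 = 11*1 - 8 = 3, d_6 = (108 - 3^2)/11 = 99/11 = 9, a_6 = floor((10 + 3)/9) = 1.
  m_7 = 9*1 - 3 = 6, d_7 = (108 - 6^2)/9 = 72/9 = 8, a_7 = floor((10 + 6)/8) = 2.
  m_8 = 8*2 - 6 = 10, d_8 = (108 - 10^2)/8 = 8/8 = 1, a_8 = floor((10 + 10)/1) = 20.
  m_9 = 1*20 - 10 = 10, d_9 = (108 - 10^2)/1 = 8/1 = 8: (m_9, d_9) = (m_1, d_1) = (10, 8), so from here the quotients repeat a_1, ..., a_8; the period length is 8.
So sqrt(108) = [10; (2, 1, 1, 4, 1, 1, 2, 20)] with period length k = 8.
k is even, so the fundamental solution of x^2 - 108y^2 = 1 is (p_{k-1}, q_{k-1}) = (p_7, q_7); compute convergents through index 7.
Convergents (p_i = a_i*p_{i-1} + p_{i-2}, q_i = a_i*q_{i-1} + q_{i-2} with p_{-2}=0, p_{-1}=1, q_{-2}=1, q_{-1}=0):
  i=0: a_0=10, p_0 = 10*1 + 0 = 10, q_0 = 10*0 + 1 = 1.
  i=1: a_1=2, p_1 = 2*10 + 1 = 21, q_1 = 2*1 + 0 = 2.
  i=2: a_2=1, p_2 = 1*21 + 10 = 31, q_2 = 1*2 + 1 = 3.
  i=3: a_3=1, p_3 = 1*31 + 21 = 52, q_3 = 1*3 + 2 = 5.
  i=4: a_4=4, p_4 = 4*52 + 31 = 239, q_4 = 4*5 + 3 = 23.
  i=5: a_5=1, p_5 = 1*239 + 52 = 291, q_5 = 1*23 + 5 = 28.
  i=6: a_6=1, p_6 = 1*291 + 239 = 530, q_6 = 1*28 + 23 = 51.
  i=7: a_7=2, p_7 = 2*530 + 291 = 1351, q_7 = 2*51 + 28 = 130.
Check: 1351^2 - 108*130^2 = 1825201 - 1825200 = 1, so (x, y) = (1351, 130) solves the equation, and by the theorem it is the least positive solution.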